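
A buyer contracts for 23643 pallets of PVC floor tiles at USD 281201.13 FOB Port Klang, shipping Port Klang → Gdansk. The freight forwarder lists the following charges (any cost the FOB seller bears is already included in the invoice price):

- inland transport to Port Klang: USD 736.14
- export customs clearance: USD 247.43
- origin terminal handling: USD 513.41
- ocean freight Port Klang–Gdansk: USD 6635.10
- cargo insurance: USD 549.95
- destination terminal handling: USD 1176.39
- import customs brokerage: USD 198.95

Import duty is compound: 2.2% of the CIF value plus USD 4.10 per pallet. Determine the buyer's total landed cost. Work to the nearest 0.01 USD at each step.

FOB: the seller bears costs until goods are on board at the origin port; the buyer bears freight, insurance and all costs thereafter.
Already in the invoice (seller's account under FOB): inland to port, export clearance, origin terminal — exclude.
CIF value = FOB price + freight + insurance = 281201.13 + 6635.10 + 549.95 = 288386.18
Ad valorem component: 288386.18 × 2.2% = 6344.50
Specific component: 23643 × 4.10 = 96936.30
Import duty = 6344.50 + 96936.30 = 103280.80
Buyer bears: freight 6635.10 + insurance 549.95 + destination terminal 1176.39 + brokerage 198.95 + duty 103280.80 = 111841.19
Landed cost = invoice 281201.13 + 111841.19 = 393042.32

Total landed cost: USD 393042.32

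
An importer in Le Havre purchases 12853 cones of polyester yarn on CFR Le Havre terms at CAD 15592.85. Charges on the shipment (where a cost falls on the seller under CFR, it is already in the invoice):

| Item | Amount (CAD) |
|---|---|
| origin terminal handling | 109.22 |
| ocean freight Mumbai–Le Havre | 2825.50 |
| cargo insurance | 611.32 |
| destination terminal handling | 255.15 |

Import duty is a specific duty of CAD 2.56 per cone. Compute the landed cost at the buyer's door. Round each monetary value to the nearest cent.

CFR: the seller pays costs through ocean freight to the destination port, but not insurance.
Already in the invoice (seller's account under CFR): origin terminal, freight — exclude.
CIF value = CFR price + insurance = 15592.85 + 611.32 = 16204.17
Import duty = 12853 × 2.56 = 32903.68
Buyer bears: insurance 611.32 + destination terminal 255.15 + duty 32903.68 = 33770.15
Landed cost = invoice 15592.85 + 33770.15 = 49363.00

Total landed cost: CAD 49363.00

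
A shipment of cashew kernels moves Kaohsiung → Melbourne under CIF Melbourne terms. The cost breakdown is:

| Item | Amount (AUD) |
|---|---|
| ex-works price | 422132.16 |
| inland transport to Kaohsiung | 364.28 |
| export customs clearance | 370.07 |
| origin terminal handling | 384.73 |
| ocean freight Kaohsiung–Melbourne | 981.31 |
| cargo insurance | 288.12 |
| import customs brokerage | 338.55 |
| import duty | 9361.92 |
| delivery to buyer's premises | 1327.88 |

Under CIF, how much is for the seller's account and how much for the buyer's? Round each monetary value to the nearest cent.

Seller: AUD 424520.67; buyer: AUD 11028.35

CIF: the seller pays costs through ocean freight and marine insurance to the destination port.
Seller's account: goods 422132.16 + inland to port 364.28 + export clearance 370.07 + origin terminal 384.73 + freight 981.31 + insurance 288.12 = 424520.67
Buyer's account: brokerage 338.55 + duty 9361.92 + delivery 1327.88 = 11028.35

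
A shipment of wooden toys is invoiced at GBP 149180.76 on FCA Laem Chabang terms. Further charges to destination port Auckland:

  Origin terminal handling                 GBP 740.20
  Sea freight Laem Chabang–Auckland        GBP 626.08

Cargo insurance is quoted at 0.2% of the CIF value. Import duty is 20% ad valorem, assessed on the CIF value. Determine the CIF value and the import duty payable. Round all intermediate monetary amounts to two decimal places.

Let C be the CIF value. C = FCA price + pre-shipment costs + freight + 0.2% × C
C − 0.2% × C = 149180.76 + 740.20 + 626.08
0.998 × C = 150547.04
C = 150547.04 / 0.998 = 150848.74
Insurance premium = 0.2% × 150848.74 = 301.70
Import duty = 150848.74 × 20% = 30169.75

CIF value: GBP 150848.74; import duty: GBP 30169.75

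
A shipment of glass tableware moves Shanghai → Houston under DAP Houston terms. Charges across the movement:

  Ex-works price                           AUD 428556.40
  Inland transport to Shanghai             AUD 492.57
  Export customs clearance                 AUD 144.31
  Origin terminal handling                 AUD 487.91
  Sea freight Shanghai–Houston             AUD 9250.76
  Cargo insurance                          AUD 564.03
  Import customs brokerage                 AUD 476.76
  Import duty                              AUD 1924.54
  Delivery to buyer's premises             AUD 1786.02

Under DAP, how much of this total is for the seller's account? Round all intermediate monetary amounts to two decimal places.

Seller's account: AUD 441282.00

DAP: the seller bears all costs to the named destination except import duty and clearance.
Seller's account: goods 428556.40 + inland to port 492.57 + export clearance 144.31 + origin terminal 487.91 + freight 9250.76 + insurance 564.03 + delivery 1786.02 = 441282.00
Buyer's account: brokerage 476.76 + duty 1924.54 = 2401.30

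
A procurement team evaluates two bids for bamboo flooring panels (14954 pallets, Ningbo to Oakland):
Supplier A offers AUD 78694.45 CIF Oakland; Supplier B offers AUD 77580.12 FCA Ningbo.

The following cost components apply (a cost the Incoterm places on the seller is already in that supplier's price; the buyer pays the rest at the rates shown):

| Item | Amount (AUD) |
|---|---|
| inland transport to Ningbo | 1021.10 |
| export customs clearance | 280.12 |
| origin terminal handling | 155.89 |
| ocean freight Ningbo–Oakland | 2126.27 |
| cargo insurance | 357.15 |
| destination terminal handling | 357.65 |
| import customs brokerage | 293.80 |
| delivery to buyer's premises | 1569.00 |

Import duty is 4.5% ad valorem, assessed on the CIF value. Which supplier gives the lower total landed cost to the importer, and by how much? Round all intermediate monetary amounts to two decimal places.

Supplier A is cheaper by AUD 1593.60

Supplier A (CIF):
The CIF price already equals the CIF value: 78694.45
Import duty = 78694.45 × 4.5% = 3541.25
Buyer bears (A): 357.65 + 293.80 + 1569.00 = 2220.45
Landed cost (A) = invoice 78694.45 + 2220.45 + duty 3541.25 = 84456.15
Supplier B (FCA):
CIF value = FCA price + origin terminal + freight + insurance = 77580.12 + 155.89 + 2126.27 + 357.15 = 80219.43
Import duty = 80219.43 × 4.5% = 3609.87
Buyer bears (B): 155.89 + 2126.27 + 357.15 + 357.65 + 293.80 + 1569.00 = 4859.76
Landed cost (B) = invoice 77580.12 + 4859.76 + duty 3609.87 = 86049.75
Difference = |84456.15 − 86049.75| = 1593.60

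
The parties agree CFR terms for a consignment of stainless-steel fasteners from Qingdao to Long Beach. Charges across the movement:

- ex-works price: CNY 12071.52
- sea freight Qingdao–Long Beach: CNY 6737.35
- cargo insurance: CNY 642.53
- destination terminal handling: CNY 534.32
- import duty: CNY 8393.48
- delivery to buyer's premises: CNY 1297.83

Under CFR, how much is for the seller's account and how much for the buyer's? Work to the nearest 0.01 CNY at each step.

CFR: the seller pays costs through ocean freight to the destination port, but not insurance.
Seller's account: goods 12071.52 + freight 6737.35 = 18808.87
Buyer's account: insurance 642.53 + destination terminal 534.32 + duty 8393.48 + delivery 1297.83 = 10868.16

Seller: CNY 18808.87; buyer: CNY 10868.16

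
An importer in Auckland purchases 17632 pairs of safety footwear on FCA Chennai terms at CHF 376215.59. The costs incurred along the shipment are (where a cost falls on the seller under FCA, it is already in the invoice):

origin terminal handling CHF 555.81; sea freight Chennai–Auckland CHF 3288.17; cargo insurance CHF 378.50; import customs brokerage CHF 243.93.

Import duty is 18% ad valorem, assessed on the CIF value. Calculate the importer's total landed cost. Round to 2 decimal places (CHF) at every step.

Total landed cost: CHF 449160.85

FCA: the seller delivers export-cleared goods to the carrier; the buyer bears costs from that point.
CIF value = FCA price + origin terminal + freight + insurance = 376215.59 + 555.81 + 3288.17 + 378.50 = 380438.07
Import duty = 380438.07 × 18% = 68478.85
Buyer bears: origin terminal 555.81 + freight 3288.17 + insurance 378.50 + brokerage 243.93 + duty 68478.85 = 72945.26
Landed cost = invoice 376215.59 + 72945.26 = 449160.85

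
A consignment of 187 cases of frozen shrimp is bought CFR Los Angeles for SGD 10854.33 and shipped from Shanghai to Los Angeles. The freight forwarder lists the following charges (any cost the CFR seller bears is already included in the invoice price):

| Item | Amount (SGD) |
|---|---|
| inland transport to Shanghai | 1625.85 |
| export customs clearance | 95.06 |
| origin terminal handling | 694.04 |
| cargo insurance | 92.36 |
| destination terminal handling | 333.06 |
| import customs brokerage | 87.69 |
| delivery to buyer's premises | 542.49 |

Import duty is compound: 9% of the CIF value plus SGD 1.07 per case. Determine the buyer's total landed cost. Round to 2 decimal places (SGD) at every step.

CFR: the seller pays costs through ocean freight to the destination port, but not insurance.
Already in the invoice (seller's account under CFR): inland to port, export clearance, origin terminal — exclude.
CIF value = CFR price + insurance = 10854.33 + 92.36 = 10946.69
Ad valorem component: 10946.69 × 9% = 985.20
Specific component: 187 × 1.07 = 200.09
Import duty = 985.20 + 200.09 = 1185.29
Buyer bears: insurance 92.36 + destination terminal 333.06 + brokerage 87.69 + delivery 542.49 + duty 1185.29 = 2240.89
Landed cost = invoice 10854.33 + 2240.89 = 13095.22

Total landed cost: SGD 13095.22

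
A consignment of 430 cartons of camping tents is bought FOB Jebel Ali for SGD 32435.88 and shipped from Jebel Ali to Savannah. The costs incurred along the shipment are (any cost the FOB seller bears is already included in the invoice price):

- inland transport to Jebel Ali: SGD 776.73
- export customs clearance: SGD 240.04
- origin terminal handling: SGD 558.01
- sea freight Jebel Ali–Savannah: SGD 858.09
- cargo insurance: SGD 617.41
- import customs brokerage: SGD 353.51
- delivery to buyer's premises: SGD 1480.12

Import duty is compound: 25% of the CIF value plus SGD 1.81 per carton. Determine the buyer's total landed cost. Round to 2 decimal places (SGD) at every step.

FOB: the seller bears costs until goods are on board at the origin port; the buyer bears freight, insurance and all costs thereafter.
Already in the invoice (seller's account under FOB): inland to port, export clearance, origin terminal — exclude.
CIF value = FOB price + freight + insurance = 32435.88 + 858.09 + 617.41 = 33911.38
Ad valorem component: 33911.38 × 25% = 8477.85
Specific component: 430 × 1.81 = 778.30
Import duty = 8477.85 + 778.30 = 9256.15
Buyer bears: freight 858.09 + insurance 617.41 + brokerage 353.51 + delivery 1480.12 + duty 9256.15 = 12565.28
Landed cost = invoice 32435.88 + 12565.28 = 45001.16

Total landed cost: SGD 45001.16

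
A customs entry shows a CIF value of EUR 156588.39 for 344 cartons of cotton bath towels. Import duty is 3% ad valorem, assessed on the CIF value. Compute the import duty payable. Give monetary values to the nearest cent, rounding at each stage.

Import duty = 156588.39 × 3% = 4697.65

Import duty: EUR 4697.65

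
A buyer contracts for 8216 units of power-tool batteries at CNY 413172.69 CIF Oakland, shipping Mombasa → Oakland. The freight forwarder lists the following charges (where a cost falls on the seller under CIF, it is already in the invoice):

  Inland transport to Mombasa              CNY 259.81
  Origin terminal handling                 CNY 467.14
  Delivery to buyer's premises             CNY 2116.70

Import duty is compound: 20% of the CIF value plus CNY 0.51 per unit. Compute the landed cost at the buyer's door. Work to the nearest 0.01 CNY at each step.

CIF: the seller pays costs through ocean freight and marine insurance to the destination port.
Already in the invoice (seller's account under CIF): inland to port, origin terminal — exclude.
The CIF price already equals the CIF value: 413172.69
Ad valorem component: 413172.69 × 20% = 82634.54
Specific component: 8216 × 0.51 = 4190.16
Import duty = 82634.54 + 4190.16 = 86824.70
Buyer bears: delivery 2116.70 + duty 86824.70 = 88941.40
Landed cost = invoice 413172.69 + 88941.40 = 502114.09

Total landed cost: CNY 502114.09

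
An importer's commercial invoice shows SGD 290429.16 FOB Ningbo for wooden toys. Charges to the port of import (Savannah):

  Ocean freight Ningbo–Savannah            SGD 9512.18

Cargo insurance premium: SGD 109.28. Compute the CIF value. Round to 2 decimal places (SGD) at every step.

CIF = FOB price + freight + insurance
CIF = 290429.16 + 9512.18 + 109.28 = 300050.62

CIF value: SGD 300050.62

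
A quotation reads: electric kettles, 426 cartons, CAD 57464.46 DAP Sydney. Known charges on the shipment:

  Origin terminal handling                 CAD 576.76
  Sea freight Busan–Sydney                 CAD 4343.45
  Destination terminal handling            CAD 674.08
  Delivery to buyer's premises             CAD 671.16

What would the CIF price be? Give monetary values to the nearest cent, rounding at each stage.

Not relevant to the conversion: freight, origin terminal — on the seller under both DAP and CIF; already in the DAP price and stays in the CIF price.
From DAP to CIF, the seller no longer bears: destination terminal, delivery.
CIF price = 57464.46 − 674.08 − 671.16 = 56119.22

CIF price: CAD 56119.22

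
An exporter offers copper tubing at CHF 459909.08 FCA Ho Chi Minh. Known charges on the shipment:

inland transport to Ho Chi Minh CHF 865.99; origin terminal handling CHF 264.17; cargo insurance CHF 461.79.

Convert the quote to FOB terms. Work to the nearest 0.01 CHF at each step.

FOB price: CHF 460173.25

Not relevant to the conversion: inland to port — on the seller under both FCA and FOB; already in the FCA price and stays in the FOB price. insurance — on the buyer under both terms; not part of either seller's price.
From FCA to FOB, the seller additionally bears: origin terminal.
FOB price = 459909.08 + 264.17 = 460173.25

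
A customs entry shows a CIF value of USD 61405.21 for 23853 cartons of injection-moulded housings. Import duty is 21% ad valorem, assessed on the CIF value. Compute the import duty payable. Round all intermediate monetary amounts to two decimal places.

Import duty = 61405.21 × 21% = 12895.09

Import duty: USD 12895.09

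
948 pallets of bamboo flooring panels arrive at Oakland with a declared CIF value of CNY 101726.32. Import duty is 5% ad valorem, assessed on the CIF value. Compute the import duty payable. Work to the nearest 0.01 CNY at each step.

Import duty = 101726.32 × 5% = 5086.32

Import duty: CNY 5086.32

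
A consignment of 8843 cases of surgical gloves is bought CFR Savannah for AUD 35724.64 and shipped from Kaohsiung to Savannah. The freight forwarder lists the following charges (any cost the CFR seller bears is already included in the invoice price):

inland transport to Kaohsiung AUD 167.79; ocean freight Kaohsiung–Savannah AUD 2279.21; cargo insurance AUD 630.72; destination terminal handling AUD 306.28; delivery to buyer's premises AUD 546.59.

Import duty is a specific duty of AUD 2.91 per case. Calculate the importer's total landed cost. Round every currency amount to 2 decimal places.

Total landed cost: AUD 62941.36

CFR: the seller pays costs through ocean freight to the destination port, but not insurance.
Already in the invoice (seller's account under CFR): inland to port, freight — exclude.
CIF value = CFR price + insurance = 35724.64 + 630.72 = 36355.36
Import duty = 8843 × 2.91 = 25733.13
Buyer bears: insurance 630.72 + destination terminal 306.28 + delivery 546.59 + duty 25733.13 = 27216.72
Landed cost = invoice 35724.64 + 27216.72 = 62941.36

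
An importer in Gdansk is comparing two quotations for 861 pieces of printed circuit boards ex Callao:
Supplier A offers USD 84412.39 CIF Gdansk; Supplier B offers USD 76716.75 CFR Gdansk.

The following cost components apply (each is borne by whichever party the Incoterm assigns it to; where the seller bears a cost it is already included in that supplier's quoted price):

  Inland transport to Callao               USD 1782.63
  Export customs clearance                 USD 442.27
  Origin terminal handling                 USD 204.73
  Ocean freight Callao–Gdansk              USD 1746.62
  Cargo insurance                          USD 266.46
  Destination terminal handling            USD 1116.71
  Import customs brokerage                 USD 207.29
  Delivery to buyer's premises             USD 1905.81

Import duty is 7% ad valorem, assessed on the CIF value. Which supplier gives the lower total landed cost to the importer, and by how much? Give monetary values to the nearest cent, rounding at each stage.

Supplier B is cheaper by USD 7949.23

Supplier A (CIF):
The CIF price already equals the CIF value: 84412.39
Import duty = 84412.39 × 7% = 5908.87
Buyer bears (A): 1116.71 + 207.29 + 1905.81 = 3229.81
Landed cost (A) = invoice 84412.39 + 3229.81 + duty 5908.87 = 93551.07
Supplier B (CFR):
CIF value = CFR price + insurance = 76716.75 + 266.46 = 76983.21
Import duty = 76983.21 × 7% = 5388.82
Buyer bears (B): 266.46 + 1116.71 + 207.29 + 1905.81 = 3496.27
Landed cost (B) = invoice 76716.75 + 3496.27 + duty 5388.82 = 85601.84
Difference = |93551.07 − 85601.84| = 7949.23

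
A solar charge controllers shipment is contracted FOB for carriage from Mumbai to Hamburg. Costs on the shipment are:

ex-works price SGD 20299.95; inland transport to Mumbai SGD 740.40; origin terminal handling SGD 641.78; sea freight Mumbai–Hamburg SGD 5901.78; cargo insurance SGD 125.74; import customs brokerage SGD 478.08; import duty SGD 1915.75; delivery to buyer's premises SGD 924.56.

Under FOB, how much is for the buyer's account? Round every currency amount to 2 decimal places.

Buyer's account: SGD 9345.91

FOB: the seller bears costs until goods are on board at the origin port; the buyer bears freight, insurance and all costs thereafter.
Seller's account: goods 20299.95 + inland to port 740.40 + origin terminal 641.78 = 21682.13
Buyer's account: freight 5901.78 + insurance 125.74 + brokerage 478.08 + duty 1915.75 + delivery 924.56 = 9345.91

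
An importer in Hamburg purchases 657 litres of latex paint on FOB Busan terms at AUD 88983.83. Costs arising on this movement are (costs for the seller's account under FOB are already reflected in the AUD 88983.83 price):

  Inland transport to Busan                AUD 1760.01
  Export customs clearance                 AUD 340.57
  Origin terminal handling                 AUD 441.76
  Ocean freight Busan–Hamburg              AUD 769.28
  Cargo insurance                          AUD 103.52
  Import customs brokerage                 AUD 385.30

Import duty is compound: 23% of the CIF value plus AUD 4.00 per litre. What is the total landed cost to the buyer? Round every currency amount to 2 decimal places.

Total landed cost: AUD 113536.95

FOB: the seller bears costs until goods are on board at the origin port; the buyer bears freight, insurance and all costs thereafter.
Already in the invoice (seller's account under FOB): inland to port, export clearance, origin terminal — exclude.
CIF value = FOB price + freight + insurance = 88983.83 + 769.28 + 103.52 = 89856.63
Ad valorem component: 89856.63 × 23% = 20667.02
Specific component: 657 × 4.00 = 2628.00
Import duty = 20667.02 + 2628.00 = 23295.02
Buyer bears: freight 769.28 + insurance 103.52 + brokerage 385.30 + duty 23295.02 = 24553.12
Landed cost = invoice 88983.83 + 24553.12 = 113536.95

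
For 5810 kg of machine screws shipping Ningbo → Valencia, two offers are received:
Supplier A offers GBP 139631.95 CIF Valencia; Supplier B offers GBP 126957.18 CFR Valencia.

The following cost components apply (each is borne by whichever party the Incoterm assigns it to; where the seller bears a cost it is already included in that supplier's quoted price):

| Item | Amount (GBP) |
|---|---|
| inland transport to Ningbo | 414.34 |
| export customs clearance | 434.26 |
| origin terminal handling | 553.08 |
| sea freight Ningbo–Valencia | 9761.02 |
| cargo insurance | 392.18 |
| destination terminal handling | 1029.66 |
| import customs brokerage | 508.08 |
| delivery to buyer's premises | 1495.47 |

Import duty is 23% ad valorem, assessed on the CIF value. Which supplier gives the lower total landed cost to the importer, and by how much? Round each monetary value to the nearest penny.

Supplier B is cheaper by GBP 15107.59

Supplier A (CIF):
The CIF price already equals the CIF value: 139631.95
Import duty = 139631.95 × 23% = 32115.35
Buyer bears (A): 1029.66 + 508.08 + 1495.47 = 3033.21
Landed cost (A) = invoice 139631.95 + 3033.21 + duty 32115.35 = 174780.51
Supplier B (CFR):
CIF value = CFR price + insurance = 126957.18 + 392.18 = 127349.36
Import duty = 127349.36 × 23% = 29290.35
Buyer bears (B): 392.18 + 1029.66 + 508.08 + 1495.47 = 3425.39
Landed cost (B) = invoice 126957.18 + 3425.39 + duty 29290.35 = 159672.92
Difference = |174780.51 − 159672.92| = 15107.59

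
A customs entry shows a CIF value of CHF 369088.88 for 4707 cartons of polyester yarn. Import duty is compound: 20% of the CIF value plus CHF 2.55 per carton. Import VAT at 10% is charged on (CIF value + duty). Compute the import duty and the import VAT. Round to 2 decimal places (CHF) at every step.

Ad valorem component: 369088.88 × 20% = 73817.78
Specific component: 4707 × 2.55 = 12002.85
Import duty = 73817.78 + 12002.85 = 85820.63
VAT base = CIF + duty = 369088.88 + 85820.63 = 454909.51
Import VAT = 454909.51 × 10% = 45490.95

Import duty: CHF 85820.63; import VAT: CHF 45490.95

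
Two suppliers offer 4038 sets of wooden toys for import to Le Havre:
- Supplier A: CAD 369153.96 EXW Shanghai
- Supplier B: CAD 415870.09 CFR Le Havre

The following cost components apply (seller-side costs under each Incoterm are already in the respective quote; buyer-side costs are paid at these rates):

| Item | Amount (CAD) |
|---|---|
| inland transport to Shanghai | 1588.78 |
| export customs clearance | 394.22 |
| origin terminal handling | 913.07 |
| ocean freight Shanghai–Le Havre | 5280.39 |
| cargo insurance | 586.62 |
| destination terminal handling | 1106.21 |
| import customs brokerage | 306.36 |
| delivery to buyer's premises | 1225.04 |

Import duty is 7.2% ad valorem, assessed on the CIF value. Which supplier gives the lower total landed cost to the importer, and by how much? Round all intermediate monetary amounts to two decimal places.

Supplier A (EXW):
CIF value = EXW price + inland to port + export clearance + origin terminal + freight + insurance = 369153.96 + 1588.78 + 394.22 + 913.07 + 5280.39 + 586.62 = 377917.04
Import duty = 377917.04 × 7.2% = 27210.03
Buyer bears (A): 1588.78 + 394.22 + 913.07 + 5280.39 + 586.62 + 1106.21 + 306.36 + 1225.04 = 11400.69
Landed cost (A) = invoice 369153.96 + 11400.69 + duty 27210.03 = 407764.68
Supplier B (CFR):
CIF value = CFR price + insurance = 415870.09 + 586.62 = 416456.71
Import duty = 416456.71 × 7.2% = 29984.88
Buyer bears (B): 586.62 + 1106.21 + 306.36 + 1225.04 = 3224.23
Landed cost (B) = invoice 415870.09 + 3224.23 + duty 29984.88 = 449079.20
Difference = |407764.68 − 449079.20| = 41314.52

Supplier A is cheaper by CAD 41314.52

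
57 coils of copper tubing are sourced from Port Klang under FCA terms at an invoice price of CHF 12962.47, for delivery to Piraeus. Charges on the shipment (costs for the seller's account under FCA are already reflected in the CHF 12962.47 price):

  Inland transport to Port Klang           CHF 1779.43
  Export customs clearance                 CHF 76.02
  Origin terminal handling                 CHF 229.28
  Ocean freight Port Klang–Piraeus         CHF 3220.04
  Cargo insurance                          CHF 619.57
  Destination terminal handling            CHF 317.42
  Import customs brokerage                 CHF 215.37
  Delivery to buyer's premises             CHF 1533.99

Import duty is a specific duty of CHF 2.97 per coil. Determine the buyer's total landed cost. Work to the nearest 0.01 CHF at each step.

Total landed cost: CHF 19267.43

FCA: the seller delivers export-cleared goods to the carrier; the buyer bears costs from that point.
Already in the invoice (seller's account under FCA): inland to port, export clearance — exclude.
CIF value = FCA price + origin terminal + freight + insurance = 12962.47 + 229.28 + 3220.04 + 619.57 = 17031.36
Import duty = 57 × 2.97 = 169.29
Buyer bears: origin terminal 229.28 + freight 3220.04 + insurance 619.57 + destination terminal 317.42 + brokerage 215.37 + delivery 1533.99 + duty 169.29 = 6304.96
Landed cost = invoice 12962.47 + 6304.96 = 19267.43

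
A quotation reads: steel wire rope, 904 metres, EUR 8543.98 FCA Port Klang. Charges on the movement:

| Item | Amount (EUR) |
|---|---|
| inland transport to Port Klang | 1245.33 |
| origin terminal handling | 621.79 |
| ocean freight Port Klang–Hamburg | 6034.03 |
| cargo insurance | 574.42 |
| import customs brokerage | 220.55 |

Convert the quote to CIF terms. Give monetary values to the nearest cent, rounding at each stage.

CIF price: EUR 15774.22

Not relevant to the conversion: inland to port — on the seller under both FCA and CIF; already in the FCA price and stays in the CIF price. brokerage — on the buyer under both terms; not part of either seller's price.
From FCA to CIF, the seller additionally bears: origin terminal, freight, insurance.
CIF price = 8543.98 + 621.79 + 6034.03 + 574.42 = 15774.22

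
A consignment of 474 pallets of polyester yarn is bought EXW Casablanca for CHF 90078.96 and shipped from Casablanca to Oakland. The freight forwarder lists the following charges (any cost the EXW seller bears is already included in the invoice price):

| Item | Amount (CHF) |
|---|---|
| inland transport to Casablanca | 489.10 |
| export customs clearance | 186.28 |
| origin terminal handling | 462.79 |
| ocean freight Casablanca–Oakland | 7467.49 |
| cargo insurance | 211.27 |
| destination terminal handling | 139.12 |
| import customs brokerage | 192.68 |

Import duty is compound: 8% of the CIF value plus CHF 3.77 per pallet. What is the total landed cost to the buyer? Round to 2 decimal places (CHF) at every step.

Total landed cost: CHF 108926.34

EXW: the seller makes goods available at their premises; the buyer bears all onward costs.
CIF value = EXW price + inland to port + export clearance + origin terminal + freight + insurance = 90078.96 + 489.10 + 186.28 + 462.79 + 7467.49 + 211.27 = 98895.89
Ad valorem component: 98895.89 × 8% = 7911.67
Specific component: 474 × 3.77 = 1786.98
Import duty = 7911.67 + 1786.98 = 9698.65
Buyer bears: inland to port 489.10 + export clearance 186.28 + origin terminal 462.79 + freight 7467.49 + insurance 211.27 + destination terminal 139.12 + brokerage 192.68 + duty 9698.65 = 18847.38
Landed cost = invoice 90078.96 + 18847.38 = 108926.34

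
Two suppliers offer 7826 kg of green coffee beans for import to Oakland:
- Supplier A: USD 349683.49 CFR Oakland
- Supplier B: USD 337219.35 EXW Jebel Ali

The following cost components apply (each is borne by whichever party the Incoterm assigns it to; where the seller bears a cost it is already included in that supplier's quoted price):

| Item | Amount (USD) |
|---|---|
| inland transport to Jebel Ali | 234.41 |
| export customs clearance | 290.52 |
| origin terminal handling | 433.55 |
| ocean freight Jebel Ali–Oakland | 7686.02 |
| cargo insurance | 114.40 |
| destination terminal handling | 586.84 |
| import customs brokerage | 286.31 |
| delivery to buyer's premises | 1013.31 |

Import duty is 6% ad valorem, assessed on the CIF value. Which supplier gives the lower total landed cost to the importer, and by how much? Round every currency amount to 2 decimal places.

Supplier B is cheaper by USD 4048.81

Supplier A (CFR):
CIF value = CFR price + insurance = 349683.49 + 114.40 = 349797.89
Import duty = 349797.89 × 6% = 20987.87
Buyer bears (A): 114.40 + 586.84 + 286.31 + 1013.31 = 2000.86
Landed cost (A) = invoice 349683.49 + 2000.86 + duty 20987.87 = 372672.22
Supplier B (EXW):
CIF value = EXW price + inland to port + export clearance + origin terminal + freight + insurance = 337219.35 + 234.41 + 290.52 + 433.55 + 7686.02 + 114.40 = 345978.25
Import duty = 345978.25 × 6% = 20758.70
Buyer bears (B): 234.41 + 290.52 + 433.55 + 7686.02 + 114.40 + 586.84 + 286.31 + 1013.31 = 10645.36
Landed cost (B) = invoice 337219.35 + 10645.36 + duty 20758.70 = 368623.41
Difference = |372672.22 − 368623.41| = 4048.81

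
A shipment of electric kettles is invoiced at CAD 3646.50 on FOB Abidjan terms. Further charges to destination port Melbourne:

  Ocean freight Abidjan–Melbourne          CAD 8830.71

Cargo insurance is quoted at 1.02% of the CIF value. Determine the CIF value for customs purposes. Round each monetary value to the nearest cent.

Let C be the CIF value. C = FOB price + freight + 1.02% × C
C − 1.02% × C = 3646.50 + 8830.71
0.9898 × C = 12477.21
C = 12477.21 / 0.9898 = 12605.79
Insurance premium = 1.02% × 12605.79 = 128.58

CIF value: CAD 12605.79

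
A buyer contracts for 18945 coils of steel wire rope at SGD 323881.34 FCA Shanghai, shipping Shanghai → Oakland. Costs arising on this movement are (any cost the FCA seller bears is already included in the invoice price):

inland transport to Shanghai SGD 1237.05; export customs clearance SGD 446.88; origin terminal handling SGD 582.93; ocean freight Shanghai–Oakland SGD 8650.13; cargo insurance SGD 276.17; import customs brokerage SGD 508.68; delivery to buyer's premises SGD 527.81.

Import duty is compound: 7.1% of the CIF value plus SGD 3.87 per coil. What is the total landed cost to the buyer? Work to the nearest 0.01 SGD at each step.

Total landed cost: SGD 431414.94

FCA: the seller delivers export-cleared goods to the carrier; the buyer bears costs from that point.
Already in the invoice (seller's account under FCA): inland to port, export clearance — exclude.
CIF value = FCA price + origin terminal + freight + insurance = 323881.34 + 582.93 + 8650.13 + 276.17 = 333390.57
Ad valorem component: 333390.57 × 7.1% = 23670.73
Specific component: 18945 × 3.87 = 73317.15
Import duty = 23670.73 + 73317.15 = 96987.88
Buyer bears: origin terminal 582.93 + freight 8650.13 + insurance 276.17 + brokerage 508.68 + delivery 527.81 + duty 96987.88 = 107533.60
Landed cost = invoice 323881.34 + 107533.60 = 431414.94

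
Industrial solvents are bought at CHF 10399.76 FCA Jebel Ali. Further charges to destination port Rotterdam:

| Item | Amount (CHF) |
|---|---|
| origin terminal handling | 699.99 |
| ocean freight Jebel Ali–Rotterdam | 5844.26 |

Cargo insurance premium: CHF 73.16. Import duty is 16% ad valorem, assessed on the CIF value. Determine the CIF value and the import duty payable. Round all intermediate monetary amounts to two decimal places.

CIF value: CHF 17017.17; import duty: CHF 2722.75

CIF = FCA price + pre-shipment costs + freight + insurance
CIF = 10399.76 + 699.99 + 5844.26 + 73.16 = 17017.17
Import duty = 17017.17 × 16% = 2722.75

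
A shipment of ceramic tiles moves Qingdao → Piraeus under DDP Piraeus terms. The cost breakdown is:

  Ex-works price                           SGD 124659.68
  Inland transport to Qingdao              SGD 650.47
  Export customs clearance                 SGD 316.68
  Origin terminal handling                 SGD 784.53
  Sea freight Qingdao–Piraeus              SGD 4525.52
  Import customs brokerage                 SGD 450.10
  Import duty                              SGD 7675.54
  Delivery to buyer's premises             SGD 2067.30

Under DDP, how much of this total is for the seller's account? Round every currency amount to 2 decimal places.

Seller's account: SGD 141129.82

DDP: the seller bears all costs including import duty.
Seller's account: goods 124659.68 + inland to port 650.47 + export clearance 316.68 + origin terminal 784.53 + freight 4525.52 + brokerage 450.10 + duty 7675.54 + delivery 2067.30 = 141129.82
Buyer's account: 0.00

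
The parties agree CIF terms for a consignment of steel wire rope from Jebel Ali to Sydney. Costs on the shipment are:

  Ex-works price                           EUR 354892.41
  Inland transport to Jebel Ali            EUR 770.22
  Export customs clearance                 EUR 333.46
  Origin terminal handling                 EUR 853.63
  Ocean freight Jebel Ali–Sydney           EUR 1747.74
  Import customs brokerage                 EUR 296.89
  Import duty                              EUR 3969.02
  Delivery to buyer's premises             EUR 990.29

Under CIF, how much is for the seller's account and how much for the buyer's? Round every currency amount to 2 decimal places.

Seller: EUR 358597.46; buyer: EUR 5256.20

CIF: the seller pays costs through ocean freight and marine insurance to the destination port.
Seller's account: goods 354892.41 + inland to port 770.22 + export clearance 333.46 + origin terminal 853.63 + freight 1747.74 = 358597.46
Buyer's account: brokerage 296.89 + duty 3969.02 + delivery 990.29 = 5256.20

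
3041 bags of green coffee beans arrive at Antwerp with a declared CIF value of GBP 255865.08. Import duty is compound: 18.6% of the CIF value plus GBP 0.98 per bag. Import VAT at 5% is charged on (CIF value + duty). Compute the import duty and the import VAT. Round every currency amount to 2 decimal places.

Import duty: GBP 50571.08; import VAT: GBP 15321.81

Ad valorem component: 255865.08 × 18.6% = 47590.90
Specific component: 3041 × 0.98 = 2980.18
Import duty = 47590.90 + 2980.18 = 50571.08
VAT base = CIF + duty = 255865.08 + 50571.08 = 306436.16
Import VAT = 306436.16 × 5% = 15321.81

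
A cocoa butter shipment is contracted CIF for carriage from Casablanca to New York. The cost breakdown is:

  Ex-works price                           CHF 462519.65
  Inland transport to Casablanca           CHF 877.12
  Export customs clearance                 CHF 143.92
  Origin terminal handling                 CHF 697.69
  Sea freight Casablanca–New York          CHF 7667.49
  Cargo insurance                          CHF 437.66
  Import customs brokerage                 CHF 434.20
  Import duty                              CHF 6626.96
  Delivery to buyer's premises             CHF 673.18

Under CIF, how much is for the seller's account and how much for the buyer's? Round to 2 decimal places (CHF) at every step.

CIF: the seller pays costs through ocean freight and marine insurance to the destination port.
Seller's account: goods 462519.65 + inland to port 877.12 + export clearance 143.92 + origin terminal 697.69 + freight 7667.49 + insurance 437.66 = 472343.53
Buyer's account: brokerage 434.20 + duty 6626.96 + delivery 673.18 = 7734.34

Seller: CHF 472343.53; buyer: CHF 7734.34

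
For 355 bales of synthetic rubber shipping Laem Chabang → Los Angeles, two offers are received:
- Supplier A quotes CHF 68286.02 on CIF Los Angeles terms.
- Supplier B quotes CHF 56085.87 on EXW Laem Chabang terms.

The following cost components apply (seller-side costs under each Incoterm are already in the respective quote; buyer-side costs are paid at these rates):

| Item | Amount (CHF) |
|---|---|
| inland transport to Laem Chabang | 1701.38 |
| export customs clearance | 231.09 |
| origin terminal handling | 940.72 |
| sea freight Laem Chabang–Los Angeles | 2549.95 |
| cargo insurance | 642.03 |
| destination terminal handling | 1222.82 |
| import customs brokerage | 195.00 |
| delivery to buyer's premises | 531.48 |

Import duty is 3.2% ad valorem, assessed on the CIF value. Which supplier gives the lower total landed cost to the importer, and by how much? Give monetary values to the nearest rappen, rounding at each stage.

Supplier B is cheaper by CHF 6331.30

Supplier A (CIF):
The CIF price already equals the CIF value: 68286.02
Import duty = 68286.02 × 3.2% = 2185.15
Buyer bears (A): 1222.82 + 195.00 + 531.48 = 1949.30
Landed cost (A) = invoice 68286.02 + 1949.30 + duty 2185.15 = 72420.47
Supplier B (EXW):
CIF value = EXW price + inland to port + export clearance + origin terminal + freight + insurance = 56085.87 + 1701.38 + 231.09 + 940.72 + 2549.95 + 642.03 = 62151.04
Import duty = 62151.04 × 3.2% = 1988.83
Buyer bears (B): 1701.38 + 231.09 + 940.72 + 2549.95 + 642.03 + 1222.82 + 195.00 + 531.48 = 8014.47
Landed cost (B) = invoice 56085.87 + 8014.47 + duty 1988.83 = 66089.17
Difference = |72420.47 − 66089.17| = 6331.30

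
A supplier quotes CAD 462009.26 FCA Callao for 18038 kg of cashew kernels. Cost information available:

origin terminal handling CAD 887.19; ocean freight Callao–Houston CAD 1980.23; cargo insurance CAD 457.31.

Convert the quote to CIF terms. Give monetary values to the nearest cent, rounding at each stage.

CIF price: CAD 465333.99

From FCA to CIF, the seller additionally bears: origin terminal, freight, insurance.
CIF price = 462009.26 + 887.19 + 1980.23 + 457.31 = 465333.99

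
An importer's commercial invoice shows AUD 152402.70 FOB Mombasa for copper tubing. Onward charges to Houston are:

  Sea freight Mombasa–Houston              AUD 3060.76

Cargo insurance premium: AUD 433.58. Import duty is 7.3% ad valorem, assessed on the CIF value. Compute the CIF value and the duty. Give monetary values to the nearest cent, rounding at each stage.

CIF = FOB price + freight + insurance
CIF = 152402.70 + 3060.76 + 433.58 = 155897.04
Import duty = 155897.04 × 7.3% = 11380.48

CIF value: AUD 155897.04; import duty: AUD 11380.48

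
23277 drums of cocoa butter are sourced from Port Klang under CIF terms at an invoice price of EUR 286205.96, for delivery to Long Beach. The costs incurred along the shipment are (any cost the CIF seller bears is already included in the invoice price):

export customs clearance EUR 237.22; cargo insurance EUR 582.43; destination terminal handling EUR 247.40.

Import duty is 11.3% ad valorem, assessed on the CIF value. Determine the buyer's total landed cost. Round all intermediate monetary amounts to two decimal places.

Total landed cost: EUR 318794.63

CIF: the seller pays costs through ocean freight and marine insurance to the destination port.
Already in the invoice (seller's account under CIF): export clearance, insurance — exclude.
The CIF price already equals the CIF value: 286205.96
Import duty = 286205.96 × 11.3% = 32341.27
Buyer bears: destination terminal 247.40 + duty 32341.27 = 32588.67
Landed cost = invoice 286205.96 + 32588.67 = 318794.63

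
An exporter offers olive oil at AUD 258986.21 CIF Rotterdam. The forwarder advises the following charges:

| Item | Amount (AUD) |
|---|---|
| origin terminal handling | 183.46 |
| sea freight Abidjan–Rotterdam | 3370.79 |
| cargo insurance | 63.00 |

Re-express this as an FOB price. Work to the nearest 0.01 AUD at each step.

Not relevant to the conversion: origin terminal — on the seller under both CIF and FOB; already in the CIF price and stays in the FOB price.
From CIF to FOB, the seller no longer bears: freight, insurance.
FOB price = 258986.21 − 3370.79 − 63.00 = 255552.42

FOB price: AUD 255552.42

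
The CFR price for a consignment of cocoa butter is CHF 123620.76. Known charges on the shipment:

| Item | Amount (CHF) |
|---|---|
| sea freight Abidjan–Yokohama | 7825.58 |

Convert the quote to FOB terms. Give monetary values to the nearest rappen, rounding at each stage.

FOB price: CHF 115795.18

From CFR to FOB, the seller no longer bears: freight.
FOB price = 123620.76 − 7825.58 = 115795.18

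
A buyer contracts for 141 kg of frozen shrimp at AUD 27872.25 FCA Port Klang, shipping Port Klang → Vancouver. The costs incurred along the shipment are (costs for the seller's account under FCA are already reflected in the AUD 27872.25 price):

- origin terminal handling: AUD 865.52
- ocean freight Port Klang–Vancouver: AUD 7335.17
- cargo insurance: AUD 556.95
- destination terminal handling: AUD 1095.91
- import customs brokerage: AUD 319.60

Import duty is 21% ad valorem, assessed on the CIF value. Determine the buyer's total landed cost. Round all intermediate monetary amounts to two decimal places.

Total landed cost: AUD 45737.68

FCA: the seller delivers export-cleared goods to the carrier; the buyer bears costs from that point.
CIF value = FCA price + origin terminal + freight + insurance = 27872.25 + 865.52 + 7335.17 + 556.95 = 36629.89
Import duty = 36629.89 × 21% = 7692.28
Buyer bears: origin terminal 865.52 + freight 7335.17 + insurance 556.95 + destination terminal 1095.91 + brokerage 319.60 + duty 7692.28 = 17865.43
Landed cost = invoice 27872.25 + 17865.43 = 45737.68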